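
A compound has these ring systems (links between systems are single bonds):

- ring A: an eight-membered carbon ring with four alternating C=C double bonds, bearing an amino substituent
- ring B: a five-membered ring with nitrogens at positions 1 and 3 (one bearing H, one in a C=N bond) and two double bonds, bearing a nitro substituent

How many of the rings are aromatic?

1

Ring A has only sp² ring atoms; a planar conformation would have a fully conjugated π system of 8 electrons. But 8 = 4(2), which is 4n not 4n+2, so ring A is not aromatic (cyclooctatetraene) — cyclooctatetraene distorts into a non-planar tub to avoid antiaromaticity.
Ring B is fully conjugated (every ring atom contributes a p orbital); 2 ring double bonds (4 π electrons) plus a heteroatom lone pair (2) give 6 π electrons. That satisfies 4n+2 with n=1, so ring B is aromatic (imidazole).
Aromatic: B. Total: 1.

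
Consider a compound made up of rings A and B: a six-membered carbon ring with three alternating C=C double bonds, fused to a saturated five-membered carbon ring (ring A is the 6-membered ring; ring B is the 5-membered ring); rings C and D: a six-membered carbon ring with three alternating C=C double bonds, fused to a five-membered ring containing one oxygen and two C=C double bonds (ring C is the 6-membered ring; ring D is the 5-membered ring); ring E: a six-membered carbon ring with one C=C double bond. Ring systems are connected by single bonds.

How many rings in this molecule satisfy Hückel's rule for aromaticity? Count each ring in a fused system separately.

Ring A is planar and fully conjugated; 3 ring double bonds give 6 π electrons. That satisfies 4n+2 with n=1, so ring A is aromatic (benzene ring).
Ring B has three sp³ carbons, so it is not fully conjugated — not aromatic (cyclopentane ring).
Rings C and D form a fused bicyclic system (with one oxygen) with 9 sp² atoms and 10 π electrons from ring double bonds plus a heteroatom lone pair. 10 = 4(2)+2, so the system is aromatic and both rings count as aromatic (benzofuran).
Ring E has four sp³ carbons, so it is not fully conjugated — not aromatic (cyclohexene).
Aromatic: A, C, D. Total: 3.

3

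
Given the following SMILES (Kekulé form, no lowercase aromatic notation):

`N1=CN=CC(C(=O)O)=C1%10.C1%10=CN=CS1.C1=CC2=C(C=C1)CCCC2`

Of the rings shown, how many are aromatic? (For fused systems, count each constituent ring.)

3

The SMILES encodes a six-membered ring with nitrogens at positions 1 and 3 and three alternating double bonds; a five-membered ring with a sulfur at position 1 and a nitrogen at position 3 (in a C=N bond), with two double bonds; a six-membered carbon ring with three alternating C=C double bonds, fused to a saturated six-membered carbon ring.
The 6-membered ring with two nitrogens (1,3) is planar and fully conjugated; 3 ring double bonds give 6 π electrons. Since 6 = 4n+2 (n=1), it is aromatic (pyrimidine).
The 5-membered ring with one sulfur and one =N– is fully conjugated (every ring atom contributes a p orbital); 2 ring double bonds (4 π electrons) plus a heteroatom lone pair (2) give 6 π electrons. Since 6 = 4n+2 (n=1), it is aromatic (thiazole).
The 6-membered ring is planar and fully conjugated; 3 ring double bonds give 6 π electrons. Since 6 = 4n+2 (n=1), it is aromatic (benzene ring).
The second 6-membered ring has four sp³ carbons, so it is not fully conjugated — not aromatic (cyclohexane ring).
3 of the 4 rings are aromatic. Total: 3.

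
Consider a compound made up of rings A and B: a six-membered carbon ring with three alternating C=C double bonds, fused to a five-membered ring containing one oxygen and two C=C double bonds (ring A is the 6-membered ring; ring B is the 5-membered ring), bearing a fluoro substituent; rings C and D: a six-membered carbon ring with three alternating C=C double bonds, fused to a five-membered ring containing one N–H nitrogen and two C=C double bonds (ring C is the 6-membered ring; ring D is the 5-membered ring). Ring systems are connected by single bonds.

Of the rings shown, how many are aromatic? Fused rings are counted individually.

4

Rings A and B form a fused bicyclic system (with one oxygen) with 9 sp² atoms and 10 π electrons from ring double bonds plus a heteroatom lone pair. 10 = 4(2)+2, so the system is aromatic and both rings count as aromatic (benzofuran).
Rings C and D form a fused bicyclic system (with one N–H) with 9 sp² atoms and 10 π electrons from ring double bonds plus a heteroatom lone pair. 10 = 4(2)+2, so the system is aromatic and both rings count as aromatic (indole).
Aromatic: A, B, C, D. Total: 4.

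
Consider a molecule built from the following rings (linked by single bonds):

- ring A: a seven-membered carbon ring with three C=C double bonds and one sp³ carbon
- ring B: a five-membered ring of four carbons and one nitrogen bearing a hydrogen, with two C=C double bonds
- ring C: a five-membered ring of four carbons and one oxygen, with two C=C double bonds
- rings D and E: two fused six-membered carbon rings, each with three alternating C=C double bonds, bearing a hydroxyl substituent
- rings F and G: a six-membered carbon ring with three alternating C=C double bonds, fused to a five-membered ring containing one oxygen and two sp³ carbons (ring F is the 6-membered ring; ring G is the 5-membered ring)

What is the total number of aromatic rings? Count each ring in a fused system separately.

5

Ring A has one sp³ carbon, so it is not fully conjugated — not aromatic (cycloheptatriene).
Ring B has a continuous p-orbital overlap around the ring; 2 ring double bonds (4 π electrons) plus a heteroatom lone pair (2) give 6 π electrons. That satisfies 4n+2 with n=1, so ring B is aromatic (pyrrole).
Ring C is planar and fully conjugated; 2 ring double bonds (4 π electrons) plus a heteroatom lone pair (2) give 6 π electrons. 6 = 4(1)+2, so ring C is aromatic (furan).
Rings D and E form a fused bicyclic system with 10 sp² atoms and 10 π electrons from ring double bonds. 10 = 4(2)+2, so the system is aromatic and both rings count as aromatic (naphthalene).
Ring F is fully conjugated (every ring atom contributes a p orbital); 3 ring double bonds give 6 π electrons. 6 = 4(1)+2, so ring F is aromatic (benzene ring).
Ring G has two sp³ carbons, so it is not fully conjugated — not aromatic (oxolane ring).
Aromatic: B, C, D, E, F. Total: 5.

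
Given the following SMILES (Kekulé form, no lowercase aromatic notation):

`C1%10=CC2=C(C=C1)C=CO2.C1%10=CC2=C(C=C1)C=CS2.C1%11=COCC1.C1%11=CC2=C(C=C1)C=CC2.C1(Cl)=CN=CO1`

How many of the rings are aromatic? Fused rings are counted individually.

The SMILES encodes a six-membered carbon ring with three alternating C=C double bonds, fused to a five-membered ring containing one oxygen and two C=C double bonds; a six-membered carbon ring with three alternating C=C double bonds, fused to a five-membered ring containing one sulfur and two C=C double bonds; a five-membered ring of four carbons and one oxygen, with one C=C double bond and two sp³ carbons; a six-membered carbon ring with three alternating C=C double bonds, fused to a five-membered carbon ring containing one C=C double bond and one sp³ carbon; a five-membered ring with an oxygen at position 1 and a nitrogen at position 3 (in a C=N bond), with two double bonds.
The fused 6/5-membered bicyclic (with one oxygen) is a single π system with 9 sp² atoms and 10 π electrons from ring double bonds plus a heteroatom lone pair. 10 = 4(2)+2, so the system is aromatic and both rings count as aromatic (benzofuran).
The fused 6/5-membered bicyclic (with one sulfur) is a single π system with 9 sp² atoms and 10 π electrons from ring double bonds plus a heteroatom lone pair. 10 = 4(2)+2, so the system is aromatic and both rings count as aromatic (benzothiophene).
The 5-membered ring with one oxygen has two sp³ carbons, so it is not fully conjugated — not aromatic (2,3-dihydrofuran).
The 6-membered ring is planar and fully conjugated; 3 ring double bonds give 6 π electrons. That satisfies 4n+2 with n=1, so it is aromatic (benzene ring).
The 5-membered ring has one sp³ carbon, so it is not fully conjugated — not aromatic (cyclopentene ring).
The 5-membered ring with one oxygen and one =N– is fully conjugated (every ring atom contributes a p orbital); 2 ring double bonds (4 π electrons) plus a heteroatom lone pair (2) give 6 π electrons. Since 6 = 4n+2 (n=1), it is aromatic (oxazole).
6 of the 8 rings are aromatic. Total: 6.

6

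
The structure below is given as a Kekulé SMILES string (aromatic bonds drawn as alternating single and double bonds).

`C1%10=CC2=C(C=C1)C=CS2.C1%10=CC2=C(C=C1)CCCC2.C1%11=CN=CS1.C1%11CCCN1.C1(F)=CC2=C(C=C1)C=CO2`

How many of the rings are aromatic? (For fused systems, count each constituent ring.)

6

The SMILES encodes a six-membered carbon ring with three alternating C=C double bonds, fused to a five-membered ring containing one sulfur and two C=C double bonds; a six-membered carbon ring with three alternating C=C double bonds, fused to a saturated six-membered carbon ring; a five-membered ring with a sulfur at position 1 and a nitrogen at position 3 (in a C=N bond), with two double bonds; a five-membered saturated ring of four carbons and one N–H nitrogen; a six-membered carbon ring with three alternating C=C double bonds, fused to a five-membered ring containing one oxygen and two C=C double bonds.
The fused 6/5-membered bicyclic (with one sulfur) is a single π system with 9 sp² atoms and 10 π electrons from ring double bonds plus a heteroatom lone pair. 10 = 4(2)+2, so the system is aromatic and both rings count as aromatic (benzothiophene).
The 6-membered ring is planar and fully conjugated; 3 ring double bonds give 6 π electrons. That satisfies 4n+2 with n=1, so it is aromatic (benzene ring).
The second 6-membered ring has four sp³ carbons, so it is not fully conjugated — not aromatic (cyclohexane ring).
The 5-membered ring with one sulfur and one =N– is planar and fully conjugated; 2 ring double bonds (4 π electrons) plus a heteroatom lone pair (2) give 6 π electrons. That satisfies 4n+2 with n=1, so it is aromatic (thiazole).
The 5-membered ring with one N–H has only sp³ atoms, so it is not fully conjugated — not aromatic (pyrrolidine).
The fused 6/5-membered bicyclic (with one oxygen) is a single π system with 9 sp² atoms and 10 π electrons from ring double bonds plus a heteroatom lone pair. 10 = 4(2)+2, so the system is aromatic and both rings count as aromatic (benzofuran).
6 of the 8 rings are aromatic. Total: 6.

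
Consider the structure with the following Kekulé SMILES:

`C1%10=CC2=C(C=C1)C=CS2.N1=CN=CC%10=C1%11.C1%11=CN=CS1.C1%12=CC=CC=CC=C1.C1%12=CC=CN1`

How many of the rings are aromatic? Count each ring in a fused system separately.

5

The SMILES encodes a six-membered carbon ring with three alternating C=C double bonds, fused to a five-membered ring containing one sulfur and two C=C double bonds; a six-membered ring with nitrogens at positions 1 and 3 and three alternating double bonds; a five-membered ring with a sulfur at position 1 and a nitrogen at position 3 (in a C=N bond), with two double bonds; an eight-membered carbon ring with four alternating C=C double bonds; a five-membered ring of four carbons and one nitrogen bearing a hydrogen, with two C=C double bonds.
The fused 6/5-membered bicyclic (with one sulfur) is a single π system with 9 sp² atoms and 10 π electrons from ring double bonds plus a heteroatom lone pair. 10 = 4(2)+2, so the system is aromatic and both rings count as aromatic (benzothiophene).
The 6-membered ring with two nitrogens (1,3) has a continuous p-orbital overlap around the ring; 3 ring double bonds give 6 π electrons. That satisfies 4n+2 with n=1, so it is aromatic (pyrimidine).
The 5-membered ring with one sulfur and one =N– is planar and fully conjugated; 2 ring double bonds (4 π electrons) plus a heteroatom lone pair (2) give 6 π electrons. That satisfies 4n+2 with n=1, so it is aromatic (thiazole).
The 8-membered ring has only sp² ring atoms; a planar conformation would have a fully conjugated π system of 8 electrons. But 8 = 4(2), which is 4n not 4n+2, so it is not aromatic (cyclooctatetraene) — cyclooctatetraene distorts into a non-planar tub to avoid antiaromaticity.
The 5-membered ring with one N–H is fully conjugated (every ring atom contributes a p orbital); 2 ring double bonds (4 π electrons) plus a heteroatom lone pair (2) give 6 π electrons. Since 6 = 4n+2 (n=1), it is aromatic (pyrrole).
5 of the 6 rings are aromatic. Total: 5.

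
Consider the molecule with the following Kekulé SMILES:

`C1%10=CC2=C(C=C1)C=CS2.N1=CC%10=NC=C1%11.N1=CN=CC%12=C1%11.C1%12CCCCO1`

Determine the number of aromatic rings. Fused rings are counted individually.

The SMILES encodes a six-membered carbon ring with three alternating C=C double bonds, fused to a five-membered ring containing one sulfur and two C=C double bonds; a six-membered ring with nitrogens at positions 1 and 4 and three alternating double bonds; a six-membered ring with nitrogens at positions 1 and 3 and three alternating double bonds; a six-membered saturated ring of five carbons and one oxygen.
The fused 6/5-membered bicyclic (with one sulfur) is a single π system with 9 sp² atoms and 10 π electrons from ring double bonds plus a heteroatom lone pair. 10 = 4(2)+2, so the system is aromatic and both rings count as aromatic (benzothiophene).
The 6-membered ring with two nitrogens (1,4) has a continuous p-orbital overlap around the ring; 3 ring double bonds give 6 π electrons. 6 = 4(1)+2, so it is aromatic (pyrazine).
The 6-membered ring with two nitrogens (1,3) is fully conjugated (every ring atom contributes a p orbital); 3 ring double bonds give 6 π electrons. That satisfies 4n+2 with n=1, so it is aromatic (pyrimidine).
The 6-membered ring with one oxygen has only sp³ atoms, so it is not fully conjugated — not aromatic (tetrahydropyran).
4 of the 5 rings are aromatic. Total: 4.

4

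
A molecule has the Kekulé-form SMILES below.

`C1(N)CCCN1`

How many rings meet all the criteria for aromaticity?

The SMILES encodes a five-membered saturated ring of four carbons and one N–H nitrogen.
The 5-membered ring with one N–H has only sp³ atoms, so it is not fully conjugated — not aromatic (pyrrolidine).

0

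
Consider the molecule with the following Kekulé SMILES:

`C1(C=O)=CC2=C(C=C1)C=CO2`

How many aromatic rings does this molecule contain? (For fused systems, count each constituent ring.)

The SMILES encodes a six-membered carbon ring with three alternating C=C double bonds, fused to a five-membered ring containing one oxygen and two C=C double bonds.
The fused 6/5-membered bicyclic (with one oxygen) is a single π system with 9 sp² atoms and 10 π electrons from ring double bonds plus a heteroatom lone pair. 10 = 4(2)+2, so the system is aromatic and both rings count as aromatic (benzofuran).
2 of the 2 rings are aromatic. Total: 2.

2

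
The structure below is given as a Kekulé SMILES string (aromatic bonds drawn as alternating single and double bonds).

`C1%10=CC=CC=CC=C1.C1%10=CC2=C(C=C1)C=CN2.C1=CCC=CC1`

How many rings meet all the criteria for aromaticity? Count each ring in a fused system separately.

The SMILES encodes an eight-membered carbon ring with four alternating C=C double bonds; a six-membered carbon ring with three alternating C=C double bonds, fused to a five-membered ring containing one N–H nitrogen and two C=C double bonds; a six-membered carbon ring with two isolated C=C double bonds and two sp³ carbons.
The 8-membered ring has only sp² ring atoms; a planar conformation would have a fully conjugated π system of 8 electrons. But 8 = 4(2), which is 4n not 4n+2, so it is not aromatic (cyclooctatetraene) — cyclooctatetraene distorts into a non-planar tub to avoid antiaromaticity.
The fused 6/5-membered bicyclic (with one N–H) is a single π system with 9 sp² atoms and 10 π electrons from ring double bonds plus a heteroatom lone pair. 10 = 4(2)+2, so the system is aromatic and both rings count as aromatic (indole).
The 6-membered ring has two sp³ carbons, so it is not fully conjugated — not aromatic (1,4-cyclohexadiene).
2 of the 4 rings are aromatic. Total: 2.

2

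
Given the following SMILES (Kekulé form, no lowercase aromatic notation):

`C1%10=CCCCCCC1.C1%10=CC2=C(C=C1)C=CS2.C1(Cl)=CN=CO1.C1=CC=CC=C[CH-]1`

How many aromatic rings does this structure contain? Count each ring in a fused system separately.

The SMILES encodes an eight-membered carbon ring with one C=C double bond; a six-membered carbon ring with three alternating C=C double bonds, fused to a five-membered ring containing one sulfur and two C=C double bonds; a five-membered ring with an oxygen at position 1 and a nitrogen at position 3 (in a C=N bond), with two double bonds; a seven-membered all-carbon ring bearing a negative charge on one carbon, with three C=C double bonds.
The 8-membered ring has six sp³ carbons, so it is not fully conjugated — not aromatic (cyclooctene).
The fused 6/5-membered bicyclic (with one sulfur) is a single π system with 9 sp² atoms and 10 π electrons from ring double bonds plus a heteroatom lone pair. 10 = 4(2)+2, so the system is aromatic and both rings count as aromatic (benzothiophene).
The 5-membered ring with one oxygen and one =N– is planar and fully conjugated; 2 ring double bonds (4 π electrons) plus a heteroatom lone pair (2) give 6 π electrons. 6 = 4(1)+2, so it is aromatic (oxazole).
The 7-membered ring has only sp² ring atoms; a planar conformation would have a fully conjugated π system of 8 electrons. But 8 = 4(2), which is 4n not 4n+2, so it is not aromatic (cycloheptatrienyl anion).
3 of the 5 rings are aromatic. Total: 3.

3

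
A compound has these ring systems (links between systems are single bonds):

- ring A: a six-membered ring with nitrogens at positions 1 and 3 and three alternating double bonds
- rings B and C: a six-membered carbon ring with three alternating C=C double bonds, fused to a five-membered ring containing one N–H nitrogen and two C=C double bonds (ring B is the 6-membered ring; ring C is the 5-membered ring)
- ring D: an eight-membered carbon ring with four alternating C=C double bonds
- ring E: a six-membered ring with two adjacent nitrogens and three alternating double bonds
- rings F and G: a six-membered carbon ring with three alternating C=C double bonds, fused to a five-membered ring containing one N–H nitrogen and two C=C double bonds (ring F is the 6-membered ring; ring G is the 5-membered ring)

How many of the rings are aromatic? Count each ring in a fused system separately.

Ring A is planar and fully conjugated; 3 ring double bonds give 6 π electrons. Since 6 = 4n+2 (n=1), ring A is aromatic (pyrimidine).
Rings B and C form a fused bicyclic system (with one N–H) with 9 sp² atoms and 10 π electrons from ring double bonds plus a heteroatom lone pair. 10 = 4(2)+2, so the system is aromatic and both rings count as aromatic (indole).
Ring D has only sp² ring atoms; a planar conformation would have a fully conjugated π system of 8 electrons. But 8 = 4(2), which is 4n not 4n+2, so ring D is not aromatic (cyclooctatetraene) — cyclooctatetraene distorts into a non-planar tub to avoid antiaromaticity.
Ring E has a continuous p-orbital overlap around the ring; 3 ring double bonds give 6 π electrons. That satisfies 4n+2 with n=1, so ring E is aromatic (pyridazine).
Rings F and G form a fused bicyclic system (with one N–H) with 9 sp² atoms and 10 π electrons from ring double bonds plus a heteroatom lone pair. 10 = 4(2)+2, so the system is aromatic and both rings count as aromatic (indole).
Aromatic: A, B, C, E, F, G. Total: 6.

6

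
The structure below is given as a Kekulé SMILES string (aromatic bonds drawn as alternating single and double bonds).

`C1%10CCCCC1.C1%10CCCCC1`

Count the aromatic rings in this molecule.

The SMILES encodes a six-membered saturated carbon ring; a six-membered saturated carbon ring.
The 6-membered ring has only sp³ atoms, so it is not fully conjugated — not aromatic (cyclohexane).
The second 6-membered ring has only sp³ atoms, so it is not fully conjugated — not aromatic (cyclohexane).
None of the rings are aromatic. Total: 0.

0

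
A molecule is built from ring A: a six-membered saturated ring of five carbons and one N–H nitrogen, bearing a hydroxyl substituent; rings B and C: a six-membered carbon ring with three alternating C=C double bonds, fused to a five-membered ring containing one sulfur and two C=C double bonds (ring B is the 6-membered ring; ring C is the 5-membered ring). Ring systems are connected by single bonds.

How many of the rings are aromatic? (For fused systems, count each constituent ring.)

2

Ring A has only sp³ atoms, so it is not fully conjugated — not aromatic (piperidine).
Rings B and C form a fused bicyclic system (with one sulfur) with 9 sp² atoms and 10 π electrons from ring double bonds plus a heteroatom lone pair. 10 = 4(2)+2, so the system is aromatic and both rings count as aromatic (benzothiophene).
Aromatic: B, C. Total: 2.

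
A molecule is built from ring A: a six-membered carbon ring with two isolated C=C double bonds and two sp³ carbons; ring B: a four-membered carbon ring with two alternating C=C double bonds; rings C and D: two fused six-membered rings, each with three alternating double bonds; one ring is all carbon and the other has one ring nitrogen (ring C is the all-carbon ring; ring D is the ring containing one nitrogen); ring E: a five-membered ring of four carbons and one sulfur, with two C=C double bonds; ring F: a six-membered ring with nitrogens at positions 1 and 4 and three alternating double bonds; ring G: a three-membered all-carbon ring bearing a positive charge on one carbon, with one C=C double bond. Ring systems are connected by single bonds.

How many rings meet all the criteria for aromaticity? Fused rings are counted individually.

5

Ring A has two sp³ carbons, so it is not fully conjugated — not aromatic (1,4-cyclohexadiene).
Ring B has only sp² ring atoms; a planar conformation would have a fully conjugated π system of 4 electrons. But 4 = 4(1), which is 4n not 4n+2, so ring B is not aromatic (cyclobutadiene) — cyclobutadiene is antiaromatic and distorts to a rectangle.
Rings C and D form a fused bicyclic system (with one nitrogen) with 10 sp² atoms and 10 π electrons from ring double bonds. 10 = 4(2)+2, so the system is aromatic and both rings count as aromatic (quinoline).
Ring E is fully conjugated (every ring atom contributes a p orbital); 2 ring double bonds (4 π electrons) plus a heteroatom lone pair (2) give 6 π electrons. That satisfies 4n+2 with n=1, so ring E is aromatic (thiophene).
Ring F is planar and fully conjugated; 3 ring double bonds give 6 π electrons. Since 6 = 4n+2 (n=1), ring F is aromatic (pyrazine).
Ring G is fully conjugated (every ring atom contributes a p orbital); 1 ring double bond (2 π electrons) plus the carbocation's empty p orbital (0, but keeps the ring conjugated) give 2 π electrons. Since 2 = 4n+2 (n=0), ring G is aromatic (cyclopropenyl cation).
Aromatic: C, D, E, F, G. Total: 5.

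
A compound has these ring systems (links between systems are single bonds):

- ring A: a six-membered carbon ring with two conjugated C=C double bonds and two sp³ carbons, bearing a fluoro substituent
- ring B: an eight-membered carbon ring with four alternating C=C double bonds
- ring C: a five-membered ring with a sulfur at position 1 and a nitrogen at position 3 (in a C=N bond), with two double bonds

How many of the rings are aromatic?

Ring A has two sp³ carbons, so it is not fully conjugated — not aromatic (1,3-cyclohexadiene).
Ring B has only sp² ring atoms; a planar conformation would have a fully conjugated π system of 8 electrons. But 8 = 4(2), which is 4n not 4n+2, so ring B is not aromatic (cyclooctatetraene) — cyclooctatetraene distorts into a non-planar tub to avoid antiaromaticity.
Ring C is fully conjugated (every ring atom contributes a p orbital); 2 ring double bonds (4 π electrons) plus a heteroatom lone pair (2) give 6 π electrons. 6 = 4(1)+2, so ring C is aromatic (thiazole).
Aromatic: C. Total: 1.

1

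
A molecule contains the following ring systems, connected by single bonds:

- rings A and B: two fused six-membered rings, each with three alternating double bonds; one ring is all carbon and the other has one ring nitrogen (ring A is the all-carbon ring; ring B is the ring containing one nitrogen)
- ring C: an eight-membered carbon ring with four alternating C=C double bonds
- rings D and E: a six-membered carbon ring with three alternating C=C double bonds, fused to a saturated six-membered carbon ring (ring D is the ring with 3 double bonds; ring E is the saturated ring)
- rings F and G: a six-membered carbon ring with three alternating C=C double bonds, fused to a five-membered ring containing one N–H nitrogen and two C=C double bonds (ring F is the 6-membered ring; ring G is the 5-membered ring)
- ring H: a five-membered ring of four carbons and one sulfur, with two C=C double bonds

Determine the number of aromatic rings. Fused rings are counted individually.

Rings A and B form a fused bicyclic system (with one nitrogen) with 10 sp² atoms and 10 π electrons from ring double bonds. 10 = 4(2)+2, so the system is aromatic and both rings count as aromatic (quinoline).
Ring C has only sp² ring atoms; a planar conformation would have a fully conjugated π system of 8 electrons. But 8 = 4(2), which is 4n not 4n+2, so ring C is not aromatic (cyclooctatetraene) — cyclooctatetraene distorts into a non-planar tub to avoid antiaromaticity.
Ring D is fully conjugated (every ring atom contributes a p orbital); 3 ring double bonds give 6 π electrons. That satisfies 4n+2 with n=1, so ring D is aromatic (benzene ring).
Ring E has four sp³ carbons, so it is not fully conjugated — not aromatic (cyclohexane ring).
Rings F and G form a fused bicyclic system (with one N–H) with 9 sp² atoms and 10 π electrons from ring double bonds plus a heteroatom lone pair. 10 = 4(2)+2, so the system is aromatic and both rings count as aromatic (indole).
Ring H is fully conjugated (every ring atom contributes a p orbital); 2 ring double bonds (4 π electrons) plus a heteroatom lone pair (2) give 6 π electrons. Since 6 = 4n+2 (n=1), ring H is aromatic (thiophene).
Aromatic: A, B, D, F, G, H. Total: 6.

6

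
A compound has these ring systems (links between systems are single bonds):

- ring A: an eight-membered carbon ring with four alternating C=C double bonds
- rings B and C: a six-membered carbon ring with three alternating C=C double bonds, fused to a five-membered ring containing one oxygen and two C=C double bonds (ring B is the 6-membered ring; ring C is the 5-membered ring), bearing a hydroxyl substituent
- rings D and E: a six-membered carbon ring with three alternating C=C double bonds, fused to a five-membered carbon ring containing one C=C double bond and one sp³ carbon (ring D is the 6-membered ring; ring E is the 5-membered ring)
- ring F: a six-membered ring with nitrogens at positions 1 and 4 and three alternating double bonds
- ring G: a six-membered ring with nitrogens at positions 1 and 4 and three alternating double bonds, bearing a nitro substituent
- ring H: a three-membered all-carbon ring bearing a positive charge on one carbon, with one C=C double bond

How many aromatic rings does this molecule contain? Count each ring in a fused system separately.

6

Ring A has only sp² ring atoms; a planar conformation would have a fully conjugated π system of 8 electrons. But 8 = 4(2), which is 4n not 4n+2, so ring A is not aromatic (cyclooctatetraene) — cyclooctatetraene distorts into a non-planar tub to avoid antiaromaticity.
Rings B and C form a fused bicyclic system (with one oxygen) with 9 sp² atoms and 10 π electrons from ring double bonds plus a heteroatom lone pair. 10 = 4(2)+2, so the system is aromatic and both rings count as aromatic (benzofuran).
Ring D has a continuous p-orbital overlap around the ring; 3 ring double bonds give 6 π electrons. 6 = 4(1)+2, so ring D is aromatic (benzene ring).
Ring E has one sp³ carbon, so it is not fully conjugated — not aromatic (cyclopentene ring).
Ring F is planar and fully conjugated; 3 ring double bonds give 6 π electrons. Since 6 = 4n+2 (n=1), ring F is aromatic (pyrazine).
Ring G is planar and fully conjugated; 3 ring double bonds give 6 π electrons. Since 6 = 4n+2 (n=1), ring G is aromatic (pyrazine).
Ring H is fully conjugated (every ring atom contributes a p orbital); 1 ring double bond (2 π electrons) plus the carbocation's empty p orbital (0, but keeps the ring conjugated) give 2 π electrons. 2 = 4(0)+2, so ring H is aromatic (cyclopropenyl cation).
Aromatic: B, C, D, F, G, H. Total: 6.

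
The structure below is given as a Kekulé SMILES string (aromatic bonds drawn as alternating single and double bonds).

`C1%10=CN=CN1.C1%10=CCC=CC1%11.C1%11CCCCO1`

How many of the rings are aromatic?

The SMILES encodes a five-membered ring with nitrogens at positions 1 and 3 (one bearing H, one in a C=N bond) and two double bonds; a six-membered carbon ring with two isolated C=C double bonds and two sp³ carbons; a six-membered saturated ring of five carbons and one oxygen.
The 5-membered ring with two nitrogens (one N–H, one =N–) is planar and fully conjugated; 2 ring double bonds (4 π electrons) plus a heteroatom lone pair (2) give 6 π electrons. 6 = 4(1)+2, so it is aromatic (imidazole).
The 6-membered ring has two sp³ carbons, so it is not fully conjugated — not aromatic (1,4-cyclohexadiene).
The 6-membered ring with one oxygen has only sp³ atoms, so it is not fully conjugated — not aromatic (tetrahydropyran).
1 of the 3 rings is aromatic. Total: 1.

1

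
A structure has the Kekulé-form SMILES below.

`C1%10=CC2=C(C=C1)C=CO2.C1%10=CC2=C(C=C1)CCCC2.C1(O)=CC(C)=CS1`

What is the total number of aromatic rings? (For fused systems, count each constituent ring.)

4

The SMILES encodes a six-membered carbon ring with three alternating C=C double bonds, fused to a five-membered ring containing one oxygen and two C=C double bonds; a six-membered carbon ring with three alternating C=C double bonds, fused to a saturated six-membered carbon ring; a five-membered ring of four carbons and one sulfur, with two C=C double bonds.
The fused 6/5-membered bicyclic (with one oxygen) is a single π system with 9 sp² atoms and 10 π electrons from ring double bonds plus a heteroatom lone pair. 10 = 4(2)+2, so the system is aromatic and both rings count as aromatic (benzofuran).
The 6-membered ring is fully conjugated (every ring atom contributes a p orbital); 3 ring double bonds give 6 π electrons. Since 6 = 4n+2 (n=1), it is aromatic (benzene ring).
The second 6-membered ring has four sp³ carbons, so it is not fully conjugated — not aromatic (cyclohexane ring).
The 5-membered ring with one sulfur has a continuous p-orbital overlap around the ring; 2 ring double bonds (4 π electrons) plus a heteroatom lone pair (2) give 6 π electrons. 6 = 4(1)+2, so it is aromatic (thiophene).
4 of the 5 rings are aromatic. Total: 4.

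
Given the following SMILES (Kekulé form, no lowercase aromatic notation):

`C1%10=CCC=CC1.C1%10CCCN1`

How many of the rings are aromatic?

The SMILES encodes a six-membered carbon ring with two isolated C=C double bonds and two sp³ carbons; a five-membered saturated ring of four carbons and one N–H nitrogen.
The 6-membered ring has two sp³ carbons, so it is not fully conjugated — not aromatic (1,4-cyclohexadiene).
The 5-membered ring with one N–H has only sp³ atoms, so it is not fully conjugated — not aromatic (pyrrolidine).
None of the rings are aromatic. Total: 0.

0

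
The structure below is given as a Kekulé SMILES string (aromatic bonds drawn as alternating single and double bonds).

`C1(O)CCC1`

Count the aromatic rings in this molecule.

0

The SMILES encodes a four-membered saturated carbon ring.
The 4-membered ring has only sp³ atoms, so it is not fully conjugated — not aromatic (cyclobutane).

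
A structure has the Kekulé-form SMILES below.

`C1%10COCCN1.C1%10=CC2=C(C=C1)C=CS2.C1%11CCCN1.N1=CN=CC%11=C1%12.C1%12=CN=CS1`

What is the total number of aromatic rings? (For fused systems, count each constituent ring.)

4

The SMILES encodes a six-membered saturated ring with an oxygen and an N–H nitrogen at positions 1 and 4; a six-membered carbon ring with three alternating C=C double bonds, fused to a five-membered ring containing one sulfur and two C=C double bonds; a five-membered saturated ring of four carbons and one N–H nitrogen; a six-membered ring with nitrogens at positions 1 and 3 and three alternating double bonds; a five-membered ring with a sulfur at position 1 and a nitrogen at position 3 (in a C=N bond), with two double bonds.
The 6-membered ring with one oxygen and one N–H (1,4) has only sp³ atoms, so it is not fully conjugated — not aromatic (morpholine).
The fused 6/5-membered bicyclic (with one sulfur) is a single π system with 9 sp² atoms and 10 π electrons from ring double bonds plus a heteroatom lone pair. 10 = 4(2)+2, so the system is aromatic and both rings count as aromatic (benzothiophene).
The 5-membered ring with one N–H has only sp³ atoms, so it is not fully conjugated — not aromatic (pyrrolidine).
The 6-membered ring with two nitrogens (1,3) has a continuous p-orbital overlap around the ring; 3 ring double bonds give 6 π electrons. 6 = 4(1)+2, so it is aromatic (pyrimidine).
The 5-membered ring with one sulfur and one =N– has a continuous p-orbital overlap around the ring; 2 ring double bonds (4 π electrons) plus a heteroatom lone pair (2) give 6 π electrons. Since 6 = 4n+2 (n=1), it is aromatic (thiazole).
4 of the 6 rings are aromatic. Total: 4.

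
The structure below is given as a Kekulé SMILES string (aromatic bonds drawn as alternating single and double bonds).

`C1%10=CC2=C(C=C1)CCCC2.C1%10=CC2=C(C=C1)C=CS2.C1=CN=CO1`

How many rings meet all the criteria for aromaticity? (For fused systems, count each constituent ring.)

4

The SMILES encodes a six-membered carbon ring with three alternating C=C double bonds, fused to a saturated six-membered carbon ring; a six-membered carbon ring with three alternating C=C double bonds, fused to a five-membered ring containing one sulfur and two C=C double bonds; a five-membered ring with an oxygen at position 1 and a nitrogen at position 3 (in a C=N bond), with two double bonds.
The 6-membered ring is fully conjugated (every ring atom contributes a p orbital); 3 ring double bonds give 6 π electrons. That satisfies 4n+2 with n=1, so it is aromatic (benzene ring).
The second 6-membered ring has four sp³ carbons, so it is not fully conjugated — not aromatic (cyclohexane ring).
The fused 6/5-membered bicyclic (with one sulfur) is a single π system with 9 sp² atoms and 10 π electrons from ring double bonds plus a heteroatom lone pair. 10 = 4(2)+2, so the system is aromatic and both rings count as aromatic (benzothiophene).
The 5-membered ring with one oxygen and one =N– is fully conjugated (every ring atom contributes a p orbital); 2 ring double bonds (4 π electrons) plus a heteroatom lone pair (2) give 6 π electrons. 6 = 4(1)+2, so it is aromatic (oxazole).
4 of the 5 rings are aromatic. Total: 4.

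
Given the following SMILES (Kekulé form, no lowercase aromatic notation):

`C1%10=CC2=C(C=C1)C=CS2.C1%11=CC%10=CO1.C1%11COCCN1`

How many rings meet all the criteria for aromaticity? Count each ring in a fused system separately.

The SMILES encodes a six-membered carbon ring with three alternating C=C double bonds, fused to a five-membered ring containing one sulfur and two C=C double bonds; a five-membered ring of four carbons and one oxygen, with two C=C double bonds; a six-membered saturated ring with an oxygen and an N–H nitrogen at positions 1 and 4.
The fused 6/5-membered bicyclic (with one sulfur) is a single π system with 9 sp² atoms and 10 π electrons from ring double bonds plus a heteroatom lone pair. 10 = 4(2)+2, so the system is aromatic and both rings count as aromatic (benzothiophene).
The 5-membered ring with one oxygen has a continuous p-orbital overlap around the ring; 2 ring double bonds (4 π electrons) plus a heteroatom lone pair (2) give 6 π electrons. That satisfies 4n+2 with n=1, so it is aromatic (furan).
The 6-membered ring with one oxygen and one N–H (1,4) has only sp³ atoms, so it is not fully conjugated — not aromatic (morpholine).
3 of the 4 rings are aromatic. Total: 3.

3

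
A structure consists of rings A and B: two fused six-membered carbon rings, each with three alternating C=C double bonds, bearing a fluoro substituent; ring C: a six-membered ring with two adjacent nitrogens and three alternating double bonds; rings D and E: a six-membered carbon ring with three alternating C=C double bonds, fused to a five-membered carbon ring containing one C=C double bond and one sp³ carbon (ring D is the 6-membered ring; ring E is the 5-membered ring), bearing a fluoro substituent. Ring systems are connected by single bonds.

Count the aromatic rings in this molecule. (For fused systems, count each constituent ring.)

Rings A and B form a fused bicyclic system with 10 sp² atoms and 10 π electrons from ring double bonds. 10 = 4(2)+2, so the system is aromatic and both rings count as aromatic (naphthalene).
Ring C has a continuous p-orbital overlap around the ring; 3 ring double bonds give 6 π electrons. Since 6 = 4n+2 (n=1), ring C is aromatic (pyridazine).
Ring D has a continuous p-orbital overlap around the ring; 3 ring double bonds give 6 π electrons. Since 6 = 4n+2 (n=1), ring D is aromatic (benzene ring).
Ring E has one sp³ carbon, so it is not fully conjugated — not aromatic (cyclopentene ring).
Aromatic: A, B, C, D. Total: 4.

4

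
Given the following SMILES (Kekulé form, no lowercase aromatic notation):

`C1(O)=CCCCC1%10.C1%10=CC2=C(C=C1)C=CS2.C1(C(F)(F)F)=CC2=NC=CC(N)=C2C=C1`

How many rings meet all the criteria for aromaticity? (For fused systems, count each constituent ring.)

4

The SMILES encodes a six-membered carbon ring with one C=C double bond; a six-membered carbon ring with three alternating C=C double bonds, fused to a five-membered ring containing one sulfur and two C=C double bonds; two fused six-membered rings, each with three alternating double bonds; one ring is all carbon and the other has one ring nitrogen.
The 6-membered ring has four sp³ carbons, so it is not fully conjugated — not aromatic (cyclohexene).
The fused 6/5-membered bicyclic (with one sulfur) is a single π system with 9 sp² atoms and 10 π electrons from ring double bonds plus a heteroatom lone pair. 10 = 4(2)+2, so the system is aromatic and both rings count as aromatic (benzothiophene).
The fused 6/6-membered bicyclic (with one nitrogen) is a single π system with 10 sp² atoms and 10 π electrons from ring double bonds. 10 = 4(2)+2, so the system is aromatic and both rings count as aromatic (quinoline).
4 of the 5 rings are aromatic. Total: 4.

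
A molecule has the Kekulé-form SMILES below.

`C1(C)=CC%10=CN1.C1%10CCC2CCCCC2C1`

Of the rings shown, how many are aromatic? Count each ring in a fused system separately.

The SMILES encodes a five-membered ring of four carbons and one nitrogen bearing a hydrogen, with two C=C double bonds; two fused six-membered saturated carbon rings.
The 5-membered ring with one N–H has a continuous p-orbital overlap around the ring; 2 ring double bonds (4 π electrons) plus a heteroatom lone pair (2) give 6 π electrons. 6 = 4(1)+2, so it is aromatic (pyrrole).
The 6-membered ring has only sp³ atoms, so it is not fully conjugated — not aromatic (cyclohexane ring).
The second 6-membered ring has only sp³ atoms, so it is not fully conjugated — not aromatic (cyclohexane ring).
1 of the 3 rings is aromatic. Total: 1.

1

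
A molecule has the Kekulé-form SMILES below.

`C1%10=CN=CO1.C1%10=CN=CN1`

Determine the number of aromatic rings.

2

The SMILES encodes a five-membered ring with an oxygen at position 1 and a nitrogen at position 3 (in a C=N bond), with two double bonds; a five-membered ring with nitrogens at positions 1 and 3 (one bearing H, one in a C=N bond) and two double bonds.
The 5-membered ring with one oxygen and one =N– is planar and fully conjugated; 2 ring double bonds (4 π electrons) plus a heteroatom lone pair (2) give 6 π electrons. Since 6 = 4n+2 (n=1), it is aromatic (oxazole).
The 5-membered ring with two nitrogens (one N–H, one =N–) is fully conjugated (every ring atom contributes a p orbital); 2 ring double bonds (4 π electrons) plus a heteroatom lone pair (2) give 6 π electrons. That satisfies 4n+2 with n=1, so it is aromatic (imidazole).
2 of the 2 rings are aromatic. Total: 2.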